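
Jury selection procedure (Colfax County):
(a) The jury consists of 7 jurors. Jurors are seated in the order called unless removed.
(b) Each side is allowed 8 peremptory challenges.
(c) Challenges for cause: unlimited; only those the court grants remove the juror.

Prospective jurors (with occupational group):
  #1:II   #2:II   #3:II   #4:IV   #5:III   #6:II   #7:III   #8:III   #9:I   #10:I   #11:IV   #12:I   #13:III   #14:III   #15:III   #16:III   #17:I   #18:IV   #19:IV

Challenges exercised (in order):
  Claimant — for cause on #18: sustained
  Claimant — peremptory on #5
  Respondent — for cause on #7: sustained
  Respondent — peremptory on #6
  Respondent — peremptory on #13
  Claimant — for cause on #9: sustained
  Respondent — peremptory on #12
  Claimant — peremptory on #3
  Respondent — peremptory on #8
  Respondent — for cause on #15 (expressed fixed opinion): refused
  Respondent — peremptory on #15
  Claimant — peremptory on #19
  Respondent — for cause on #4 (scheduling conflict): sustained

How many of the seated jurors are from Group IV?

Removed: #3, #4, #5, #6, #7, #8, #9, #12, #13, #15, #18, #19.
Seated jurors 1–7: #1, #2, #10, #11, #14, #16, #17.
Of those, in Group IV: #11 → 1.

1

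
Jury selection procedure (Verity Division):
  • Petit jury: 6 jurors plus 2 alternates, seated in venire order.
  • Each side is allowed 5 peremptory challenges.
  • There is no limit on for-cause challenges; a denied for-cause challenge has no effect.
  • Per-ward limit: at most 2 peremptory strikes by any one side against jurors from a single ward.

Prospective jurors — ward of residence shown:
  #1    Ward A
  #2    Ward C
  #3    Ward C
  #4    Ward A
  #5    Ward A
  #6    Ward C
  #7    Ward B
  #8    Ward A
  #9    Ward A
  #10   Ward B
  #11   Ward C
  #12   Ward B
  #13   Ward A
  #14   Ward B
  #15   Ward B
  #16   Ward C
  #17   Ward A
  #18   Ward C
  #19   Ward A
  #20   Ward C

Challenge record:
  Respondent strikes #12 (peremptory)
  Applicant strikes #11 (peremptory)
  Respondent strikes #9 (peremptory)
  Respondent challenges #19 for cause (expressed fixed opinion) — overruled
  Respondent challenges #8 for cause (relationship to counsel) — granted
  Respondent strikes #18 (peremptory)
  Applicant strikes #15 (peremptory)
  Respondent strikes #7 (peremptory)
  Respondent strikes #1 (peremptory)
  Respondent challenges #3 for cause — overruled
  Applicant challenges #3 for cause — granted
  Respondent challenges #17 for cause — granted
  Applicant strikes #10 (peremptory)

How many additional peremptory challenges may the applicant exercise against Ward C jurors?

Applicant peremptories so far: #11, #15, #10 — 3 of 5 used, 2 left overall.
Against Ward C: #11 — 1 used; per-ward cap 2 leaves 1.
Binding limit: min(2, 1) = 1.

1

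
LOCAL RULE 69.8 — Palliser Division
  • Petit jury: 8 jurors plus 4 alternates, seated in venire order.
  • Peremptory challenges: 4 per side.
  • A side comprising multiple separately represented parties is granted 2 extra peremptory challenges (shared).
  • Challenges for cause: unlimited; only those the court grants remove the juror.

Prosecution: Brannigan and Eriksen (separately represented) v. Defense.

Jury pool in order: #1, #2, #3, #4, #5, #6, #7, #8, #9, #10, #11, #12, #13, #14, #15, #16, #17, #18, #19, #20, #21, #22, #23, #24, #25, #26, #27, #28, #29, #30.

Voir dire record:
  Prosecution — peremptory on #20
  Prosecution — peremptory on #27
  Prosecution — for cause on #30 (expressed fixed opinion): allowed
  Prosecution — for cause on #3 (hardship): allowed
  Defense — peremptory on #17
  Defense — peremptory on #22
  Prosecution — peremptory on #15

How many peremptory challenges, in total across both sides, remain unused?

5

Prosecution allotment: 4 base + 2 multi-party = 6. Defense allotment: 4.
Prosecution peremptories used: #20, #27, #15 — 3 (for-cause on #30, #3 don't count).
Defense peremptories used: #17, #22 — 2.
Remaining: (6 − 3) + (4 − 2) = 5.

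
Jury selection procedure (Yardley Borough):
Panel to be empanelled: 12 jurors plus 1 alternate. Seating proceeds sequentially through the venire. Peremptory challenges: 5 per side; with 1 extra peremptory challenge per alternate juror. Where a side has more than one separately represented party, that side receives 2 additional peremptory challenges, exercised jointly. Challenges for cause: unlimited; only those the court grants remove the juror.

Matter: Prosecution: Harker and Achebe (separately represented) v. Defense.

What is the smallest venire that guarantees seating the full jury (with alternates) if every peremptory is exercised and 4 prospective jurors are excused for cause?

31

Seats to fill: 12 + 1 alternates = 13.
Peremptories — Prosecution: 5 + 1×1 + 2 = 8; Defense: 5 + 1×1 = 6; total 14.
For-cause removals: 4.
Minimum venire: 13 + 14 + 4 = 31.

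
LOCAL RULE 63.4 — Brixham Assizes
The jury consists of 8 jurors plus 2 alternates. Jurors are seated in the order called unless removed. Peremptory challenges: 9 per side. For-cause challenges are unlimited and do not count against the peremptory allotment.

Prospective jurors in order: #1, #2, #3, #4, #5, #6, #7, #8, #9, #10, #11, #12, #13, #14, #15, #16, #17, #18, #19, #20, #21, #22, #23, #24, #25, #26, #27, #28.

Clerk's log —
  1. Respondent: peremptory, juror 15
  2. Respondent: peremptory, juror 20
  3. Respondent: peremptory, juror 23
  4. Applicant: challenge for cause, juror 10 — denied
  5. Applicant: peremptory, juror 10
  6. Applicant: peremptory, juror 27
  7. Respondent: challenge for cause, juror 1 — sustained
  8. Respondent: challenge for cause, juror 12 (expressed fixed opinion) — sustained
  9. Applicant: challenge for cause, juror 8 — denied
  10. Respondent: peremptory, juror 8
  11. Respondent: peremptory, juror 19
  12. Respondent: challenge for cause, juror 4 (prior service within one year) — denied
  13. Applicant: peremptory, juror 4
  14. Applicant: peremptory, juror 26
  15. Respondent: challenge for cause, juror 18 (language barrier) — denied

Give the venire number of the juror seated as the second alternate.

Removed: #1, #4, #8, #10, #12, #15, #19, #20, #23, #26, #27. (#18 stays — for-cause denied.)
Filling seats in venire order through position 10: #2, #3, #5, #6, #7, #9, #11, #13, #14, #16.
So alternate 2 is #16.

16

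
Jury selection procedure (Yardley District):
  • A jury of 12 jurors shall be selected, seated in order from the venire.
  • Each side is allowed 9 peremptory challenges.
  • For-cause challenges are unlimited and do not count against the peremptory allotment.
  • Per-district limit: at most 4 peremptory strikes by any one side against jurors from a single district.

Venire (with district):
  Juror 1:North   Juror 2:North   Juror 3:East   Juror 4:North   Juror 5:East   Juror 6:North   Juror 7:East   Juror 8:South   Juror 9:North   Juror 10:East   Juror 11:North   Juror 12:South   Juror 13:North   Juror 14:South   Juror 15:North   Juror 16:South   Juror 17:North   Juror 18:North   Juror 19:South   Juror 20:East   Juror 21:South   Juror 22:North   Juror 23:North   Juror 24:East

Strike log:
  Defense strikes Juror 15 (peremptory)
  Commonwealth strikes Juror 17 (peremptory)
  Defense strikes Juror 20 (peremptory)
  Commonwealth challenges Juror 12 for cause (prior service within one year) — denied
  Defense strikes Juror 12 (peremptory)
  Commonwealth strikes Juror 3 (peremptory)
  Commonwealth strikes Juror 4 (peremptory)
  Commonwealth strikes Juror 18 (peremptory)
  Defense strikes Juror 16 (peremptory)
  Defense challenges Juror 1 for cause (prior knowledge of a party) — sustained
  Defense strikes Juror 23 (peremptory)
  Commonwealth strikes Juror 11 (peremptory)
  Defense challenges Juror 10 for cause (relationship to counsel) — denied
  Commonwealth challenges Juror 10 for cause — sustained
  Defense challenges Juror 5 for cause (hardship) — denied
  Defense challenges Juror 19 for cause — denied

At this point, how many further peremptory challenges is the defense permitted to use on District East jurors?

3

Defense peremptories so far: #15, #20, #12, #16, #23 — 5 of 9 used, 4 left overall.
Against District East: #20 — 1 used; per-district cap 4 leaves 3.
Binding limit: min(4, 3) = 3.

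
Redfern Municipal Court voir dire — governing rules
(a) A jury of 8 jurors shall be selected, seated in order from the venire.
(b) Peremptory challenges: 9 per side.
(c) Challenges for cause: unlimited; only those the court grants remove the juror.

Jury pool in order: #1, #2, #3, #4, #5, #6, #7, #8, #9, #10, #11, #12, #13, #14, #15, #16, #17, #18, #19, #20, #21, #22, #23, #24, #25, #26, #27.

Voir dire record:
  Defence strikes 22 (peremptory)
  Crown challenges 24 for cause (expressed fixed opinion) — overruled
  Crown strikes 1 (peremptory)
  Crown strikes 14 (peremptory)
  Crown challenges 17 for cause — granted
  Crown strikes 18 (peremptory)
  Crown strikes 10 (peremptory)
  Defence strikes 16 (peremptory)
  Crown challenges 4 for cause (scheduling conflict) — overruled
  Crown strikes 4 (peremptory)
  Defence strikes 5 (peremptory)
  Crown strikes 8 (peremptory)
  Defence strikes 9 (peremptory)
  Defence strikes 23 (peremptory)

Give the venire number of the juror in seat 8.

Removed: #1, #4, #5, #8, #9, #10, #14, #16, #17, #18, #22, #23. (#24 stays — for-cause denied.)
Filling seats in venire order through position 8: #2, #3, #6, #7, #11, #12, #13, #15.
So seat 8 is #15.

15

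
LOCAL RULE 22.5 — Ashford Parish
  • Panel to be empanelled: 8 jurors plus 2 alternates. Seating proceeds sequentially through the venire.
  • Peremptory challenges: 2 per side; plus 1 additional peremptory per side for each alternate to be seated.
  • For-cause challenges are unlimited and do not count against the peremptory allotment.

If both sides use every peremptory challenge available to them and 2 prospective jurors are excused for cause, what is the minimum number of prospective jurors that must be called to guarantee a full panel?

20

Seats to fill: 8 + 2 alternates = 10.
Peremptories: 2 + 1×2 = 4 per side × 2 sides = 8.
For-cause removals: 2.
Minimum venire: 10 + 8 + 2 = 20.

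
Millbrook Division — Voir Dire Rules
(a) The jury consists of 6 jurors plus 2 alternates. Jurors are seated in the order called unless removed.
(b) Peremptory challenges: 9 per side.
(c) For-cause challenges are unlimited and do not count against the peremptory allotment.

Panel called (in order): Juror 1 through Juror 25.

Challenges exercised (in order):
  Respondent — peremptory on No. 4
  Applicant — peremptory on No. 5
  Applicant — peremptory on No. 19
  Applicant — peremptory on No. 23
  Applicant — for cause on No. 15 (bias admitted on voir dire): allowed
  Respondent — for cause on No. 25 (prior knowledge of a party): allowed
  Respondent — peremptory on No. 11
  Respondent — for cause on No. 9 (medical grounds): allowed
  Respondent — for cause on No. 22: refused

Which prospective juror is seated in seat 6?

Removed: #4, #5, #9, #11, #15, #19, #23, #25. (#22 stays — for-cause denied.)
Seating in order: seats 1–6 → #1, #2, #3, #6, #7, #8; alternates → #10, #12.
So seat 6 is #8.

8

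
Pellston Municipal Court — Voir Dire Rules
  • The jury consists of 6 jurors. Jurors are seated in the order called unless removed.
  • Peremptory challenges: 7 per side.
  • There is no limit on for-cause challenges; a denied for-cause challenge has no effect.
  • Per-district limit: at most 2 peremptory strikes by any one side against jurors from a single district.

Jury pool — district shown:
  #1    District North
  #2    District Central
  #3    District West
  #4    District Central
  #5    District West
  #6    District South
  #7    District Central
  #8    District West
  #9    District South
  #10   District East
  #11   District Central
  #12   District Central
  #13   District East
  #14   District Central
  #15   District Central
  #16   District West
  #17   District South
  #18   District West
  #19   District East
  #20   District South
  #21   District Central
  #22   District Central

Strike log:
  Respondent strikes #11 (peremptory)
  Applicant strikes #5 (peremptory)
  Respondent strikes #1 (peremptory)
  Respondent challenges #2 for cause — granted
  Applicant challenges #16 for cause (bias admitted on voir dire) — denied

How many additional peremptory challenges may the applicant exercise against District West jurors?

1

Applicant peremptories so far: #5 — 1 of 7 used, 6 left overall.
Against District West: #5 — 1 used; per-district cap 2 leaves 1.
Binding limit: min(6, 1) = 1.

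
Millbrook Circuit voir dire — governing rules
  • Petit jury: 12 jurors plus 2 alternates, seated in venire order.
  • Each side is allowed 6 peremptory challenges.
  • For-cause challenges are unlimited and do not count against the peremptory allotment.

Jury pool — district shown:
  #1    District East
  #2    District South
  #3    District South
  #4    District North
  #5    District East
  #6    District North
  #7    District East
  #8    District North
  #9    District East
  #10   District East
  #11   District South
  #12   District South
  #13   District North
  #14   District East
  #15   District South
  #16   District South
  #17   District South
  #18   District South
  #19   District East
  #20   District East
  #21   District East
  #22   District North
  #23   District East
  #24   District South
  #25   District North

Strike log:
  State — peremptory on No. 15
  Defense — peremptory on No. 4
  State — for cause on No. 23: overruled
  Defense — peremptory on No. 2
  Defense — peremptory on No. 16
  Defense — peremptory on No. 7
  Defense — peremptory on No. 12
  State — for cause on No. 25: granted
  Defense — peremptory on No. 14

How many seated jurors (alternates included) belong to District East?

Removed: #2, #4, #7, #12, #14, #15, #16, #25.
Seated (14 incl. alternates): #1, #3, #5, #6, #8, #9, #10, #11, #13, #17, #18, #19, #20, #21.
Of those, in District East: #1, #5, #9, #10, #19, #20, #21 → 7.

7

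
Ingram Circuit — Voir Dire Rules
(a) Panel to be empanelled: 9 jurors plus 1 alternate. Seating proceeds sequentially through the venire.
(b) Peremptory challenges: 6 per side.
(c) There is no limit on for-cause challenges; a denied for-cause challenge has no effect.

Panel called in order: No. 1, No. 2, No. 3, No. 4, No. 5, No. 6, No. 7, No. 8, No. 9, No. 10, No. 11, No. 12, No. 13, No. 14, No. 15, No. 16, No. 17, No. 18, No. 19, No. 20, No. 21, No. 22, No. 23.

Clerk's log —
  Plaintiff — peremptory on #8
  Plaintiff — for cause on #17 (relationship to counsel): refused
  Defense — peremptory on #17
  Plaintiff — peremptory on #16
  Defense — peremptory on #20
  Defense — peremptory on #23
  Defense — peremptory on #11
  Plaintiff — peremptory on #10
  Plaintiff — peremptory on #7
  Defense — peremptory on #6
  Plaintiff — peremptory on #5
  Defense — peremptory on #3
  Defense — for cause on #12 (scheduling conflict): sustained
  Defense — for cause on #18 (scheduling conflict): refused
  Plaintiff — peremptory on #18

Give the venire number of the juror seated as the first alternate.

Removed: #3, #5, #6, #7, #8, #10, #11, #12, #16, #17, #18, #20, #23.
Filling seats in venire order through position 10: #1, #2, #4, #9, #13, #14, #15, #19, #21, #22.
So alternate 1 is #22.

22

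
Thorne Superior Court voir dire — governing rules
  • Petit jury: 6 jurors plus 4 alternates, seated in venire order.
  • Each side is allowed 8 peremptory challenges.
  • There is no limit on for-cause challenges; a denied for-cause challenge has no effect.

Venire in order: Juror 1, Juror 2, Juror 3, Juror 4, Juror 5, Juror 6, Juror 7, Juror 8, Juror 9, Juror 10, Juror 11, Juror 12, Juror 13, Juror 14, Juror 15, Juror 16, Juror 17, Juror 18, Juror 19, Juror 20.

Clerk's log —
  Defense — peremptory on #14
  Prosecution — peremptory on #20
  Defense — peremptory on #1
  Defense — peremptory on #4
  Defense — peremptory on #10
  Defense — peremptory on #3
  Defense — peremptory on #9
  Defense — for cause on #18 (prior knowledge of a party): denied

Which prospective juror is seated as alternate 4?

Removed: #1, #3, #4, #9, #10, #14, #20. (#18 stays — for-cause denied.)
Seating in order: seats 1–6 → #2, #5, #6, #7, #8, #11; alternates → #12, #13, #15, #16.
So alternate 4 is #16.

16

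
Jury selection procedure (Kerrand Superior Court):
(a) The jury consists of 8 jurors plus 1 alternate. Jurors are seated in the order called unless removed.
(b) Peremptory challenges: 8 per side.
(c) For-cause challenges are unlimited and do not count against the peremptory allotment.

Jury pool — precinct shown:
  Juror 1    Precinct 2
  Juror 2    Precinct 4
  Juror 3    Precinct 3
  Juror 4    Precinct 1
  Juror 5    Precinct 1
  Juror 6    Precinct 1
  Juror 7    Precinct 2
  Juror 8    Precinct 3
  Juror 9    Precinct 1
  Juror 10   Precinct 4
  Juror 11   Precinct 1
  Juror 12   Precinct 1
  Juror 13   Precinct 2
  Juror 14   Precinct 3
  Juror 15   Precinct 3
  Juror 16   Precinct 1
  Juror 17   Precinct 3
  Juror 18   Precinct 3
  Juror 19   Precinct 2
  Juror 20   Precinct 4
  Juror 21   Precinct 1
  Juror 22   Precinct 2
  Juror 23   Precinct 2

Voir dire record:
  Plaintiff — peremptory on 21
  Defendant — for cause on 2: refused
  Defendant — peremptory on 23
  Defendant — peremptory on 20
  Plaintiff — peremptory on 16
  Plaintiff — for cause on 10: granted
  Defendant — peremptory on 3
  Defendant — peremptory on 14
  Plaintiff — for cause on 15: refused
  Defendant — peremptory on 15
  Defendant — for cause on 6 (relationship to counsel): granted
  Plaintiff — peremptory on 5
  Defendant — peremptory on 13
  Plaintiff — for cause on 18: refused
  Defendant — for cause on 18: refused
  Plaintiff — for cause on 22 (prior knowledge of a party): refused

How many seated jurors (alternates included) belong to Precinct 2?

2

Removed: #3, #5, #6, #10, #13, #14, #15, #16, #20, #21, #23.
Seated (9 incl. alternates): #1, #2, #4, #7, #8, #9, #11, #12, #17.
Of those, in Precinct 2: #1, #7 → 2.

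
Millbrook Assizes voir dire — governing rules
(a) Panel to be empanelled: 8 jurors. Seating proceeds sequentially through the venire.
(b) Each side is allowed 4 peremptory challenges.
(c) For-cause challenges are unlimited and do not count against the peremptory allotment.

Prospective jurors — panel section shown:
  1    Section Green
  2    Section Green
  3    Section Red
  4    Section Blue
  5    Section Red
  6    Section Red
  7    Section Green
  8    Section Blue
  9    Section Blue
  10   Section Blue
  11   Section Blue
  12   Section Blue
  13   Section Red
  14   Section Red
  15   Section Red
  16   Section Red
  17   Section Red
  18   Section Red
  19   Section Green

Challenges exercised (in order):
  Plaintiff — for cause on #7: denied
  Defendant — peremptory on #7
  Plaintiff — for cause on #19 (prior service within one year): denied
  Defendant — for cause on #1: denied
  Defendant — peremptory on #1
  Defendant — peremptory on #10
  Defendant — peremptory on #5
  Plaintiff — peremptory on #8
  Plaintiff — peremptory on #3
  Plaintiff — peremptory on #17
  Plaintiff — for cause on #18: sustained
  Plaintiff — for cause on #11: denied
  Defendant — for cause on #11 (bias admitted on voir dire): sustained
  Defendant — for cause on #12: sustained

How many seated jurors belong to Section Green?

Removed: #1, #3, #5, #7, #8, #10, #11, #12, #17, #18.
Seated jurors 1–8: #2, #4, #6, #9, #13, #14, #15, #16.
Of those, in Section Green: #2 → 1.

1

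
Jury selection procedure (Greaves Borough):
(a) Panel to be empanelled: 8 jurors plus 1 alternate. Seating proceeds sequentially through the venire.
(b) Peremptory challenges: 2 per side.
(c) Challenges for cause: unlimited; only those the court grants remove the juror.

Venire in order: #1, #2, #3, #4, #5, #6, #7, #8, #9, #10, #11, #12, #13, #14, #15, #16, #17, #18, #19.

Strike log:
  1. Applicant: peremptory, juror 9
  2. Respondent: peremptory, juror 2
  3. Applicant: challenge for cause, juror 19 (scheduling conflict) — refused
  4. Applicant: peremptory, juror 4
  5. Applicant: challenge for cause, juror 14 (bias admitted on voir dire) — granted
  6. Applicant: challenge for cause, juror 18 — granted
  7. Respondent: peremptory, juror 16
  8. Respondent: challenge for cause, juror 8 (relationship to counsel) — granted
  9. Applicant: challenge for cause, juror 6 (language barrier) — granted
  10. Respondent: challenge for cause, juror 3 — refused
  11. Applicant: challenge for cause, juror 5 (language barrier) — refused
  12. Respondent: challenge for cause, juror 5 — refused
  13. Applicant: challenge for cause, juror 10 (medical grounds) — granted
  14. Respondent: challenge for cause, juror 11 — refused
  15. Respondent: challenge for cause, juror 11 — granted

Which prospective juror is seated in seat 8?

17

Removed: #2, #4, #6, #8, #9, #10, #11, #14, #16, #18. (#3, #5, #19 stay — for-cause denied.)
Seating in order: seats 1–8 → #1, #3, #5, #7, #12, #13, #15, #17; alternates → #19.
So seat 8 is #17.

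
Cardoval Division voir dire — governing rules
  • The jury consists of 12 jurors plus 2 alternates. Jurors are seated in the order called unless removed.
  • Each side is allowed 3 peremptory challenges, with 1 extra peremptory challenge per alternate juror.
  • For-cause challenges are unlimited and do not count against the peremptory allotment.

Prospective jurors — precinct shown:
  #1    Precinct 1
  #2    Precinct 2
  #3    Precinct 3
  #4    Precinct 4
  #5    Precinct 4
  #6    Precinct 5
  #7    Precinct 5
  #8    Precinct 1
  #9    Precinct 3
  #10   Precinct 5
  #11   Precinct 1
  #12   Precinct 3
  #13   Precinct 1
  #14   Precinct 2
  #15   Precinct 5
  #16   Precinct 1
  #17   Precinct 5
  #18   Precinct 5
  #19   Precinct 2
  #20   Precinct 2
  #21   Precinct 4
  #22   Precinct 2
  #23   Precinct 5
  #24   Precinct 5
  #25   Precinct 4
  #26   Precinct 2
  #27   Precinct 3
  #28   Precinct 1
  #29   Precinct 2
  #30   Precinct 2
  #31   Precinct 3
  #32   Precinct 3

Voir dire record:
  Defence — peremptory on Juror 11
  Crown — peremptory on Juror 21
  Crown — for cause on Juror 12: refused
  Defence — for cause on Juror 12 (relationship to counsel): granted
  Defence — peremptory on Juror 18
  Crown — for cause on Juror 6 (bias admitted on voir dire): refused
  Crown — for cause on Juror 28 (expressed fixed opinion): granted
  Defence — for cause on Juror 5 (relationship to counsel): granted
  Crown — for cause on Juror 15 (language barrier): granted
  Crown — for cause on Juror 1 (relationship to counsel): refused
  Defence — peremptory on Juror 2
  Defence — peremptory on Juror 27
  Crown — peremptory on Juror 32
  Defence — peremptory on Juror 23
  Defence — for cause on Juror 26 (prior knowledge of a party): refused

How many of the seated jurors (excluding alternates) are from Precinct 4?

Removed: #2, #5, #11, #12, #15, #18, #21, #23, #27, #28, #32.
Seated jurors 1–12: #1, #3, #4, #6, #7, #8, #9, #10, #13, #14, #16, #17 (alternates #19, #20 not counted).
Of those, in Precinct 4: #4 → 1.

1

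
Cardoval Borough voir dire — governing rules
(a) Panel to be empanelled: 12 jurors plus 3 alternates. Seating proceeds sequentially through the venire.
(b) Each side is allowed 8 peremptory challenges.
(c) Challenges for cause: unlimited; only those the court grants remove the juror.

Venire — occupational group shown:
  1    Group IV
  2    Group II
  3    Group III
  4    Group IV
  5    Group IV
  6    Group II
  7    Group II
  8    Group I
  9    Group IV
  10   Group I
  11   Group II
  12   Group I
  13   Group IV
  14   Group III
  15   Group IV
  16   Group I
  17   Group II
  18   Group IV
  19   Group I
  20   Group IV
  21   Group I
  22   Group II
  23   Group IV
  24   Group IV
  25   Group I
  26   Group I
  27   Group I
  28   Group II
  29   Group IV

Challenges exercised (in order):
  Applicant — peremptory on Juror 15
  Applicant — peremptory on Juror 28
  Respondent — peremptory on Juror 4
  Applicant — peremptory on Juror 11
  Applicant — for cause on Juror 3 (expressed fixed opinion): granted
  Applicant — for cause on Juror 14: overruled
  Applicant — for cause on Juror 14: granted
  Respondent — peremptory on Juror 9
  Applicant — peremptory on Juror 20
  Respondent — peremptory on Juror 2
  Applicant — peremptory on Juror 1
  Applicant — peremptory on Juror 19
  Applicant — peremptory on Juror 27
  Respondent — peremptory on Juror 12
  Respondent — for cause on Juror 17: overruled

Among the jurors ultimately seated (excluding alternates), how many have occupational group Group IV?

Removed: #1, #2, #3, #4, #9, #11, #12, #14, #15, #19, #20, #27, #28.
Seated jurors 1–12: #5, #6, #7, #8, #10, #13, #16, #17, #18, #21, #22, #23 (alternates #24, #25, #26 not counted).
Of those, in Group IV: #5, #13, #18, #23 → 4.

4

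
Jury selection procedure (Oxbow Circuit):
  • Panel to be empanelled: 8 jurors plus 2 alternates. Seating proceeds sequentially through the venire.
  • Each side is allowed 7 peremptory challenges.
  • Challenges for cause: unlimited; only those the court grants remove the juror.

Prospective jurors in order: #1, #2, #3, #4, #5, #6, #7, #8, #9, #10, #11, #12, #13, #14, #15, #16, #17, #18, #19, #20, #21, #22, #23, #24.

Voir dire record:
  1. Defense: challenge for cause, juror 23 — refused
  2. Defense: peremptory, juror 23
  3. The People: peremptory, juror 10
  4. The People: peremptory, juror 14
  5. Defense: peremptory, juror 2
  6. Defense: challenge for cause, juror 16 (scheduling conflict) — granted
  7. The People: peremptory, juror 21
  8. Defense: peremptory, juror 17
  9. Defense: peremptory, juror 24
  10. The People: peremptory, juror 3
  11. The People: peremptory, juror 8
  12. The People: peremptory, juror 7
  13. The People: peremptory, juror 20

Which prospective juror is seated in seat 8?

13

Removed: #2, #3, #7, #8, #10, #14, #16, #17, #20, #21, #23, #24.
Seating in order: seats 1–8 → #1, #4, #5, #6, #9, #11, #12, #13; alternates → #15, #18.
So seat 8 is #13.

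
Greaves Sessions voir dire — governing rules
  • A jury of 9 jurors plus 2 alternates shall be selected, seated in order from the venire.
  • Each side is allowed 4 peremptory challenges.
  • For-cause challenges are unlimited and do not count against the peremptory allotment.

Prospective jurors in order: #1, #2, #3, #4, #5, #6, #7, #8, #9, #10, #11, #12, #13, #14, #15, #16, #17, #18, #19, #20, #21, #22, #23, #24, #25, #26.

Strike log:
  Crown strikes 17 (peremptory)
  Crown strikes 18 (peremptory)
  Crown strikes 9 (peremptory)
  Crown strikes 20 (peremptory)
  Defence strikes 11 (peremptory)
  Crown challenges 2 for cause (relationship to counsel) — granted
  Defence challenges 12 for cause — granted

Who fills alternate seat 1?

Removed: #2, #9, #11, #12, #17, #18, #20.
Filling seats in venire order through position 10: #1, #3, #4, #5, #6, #7, #8, #10, #13, #14.
So alternate 1 is #14.

14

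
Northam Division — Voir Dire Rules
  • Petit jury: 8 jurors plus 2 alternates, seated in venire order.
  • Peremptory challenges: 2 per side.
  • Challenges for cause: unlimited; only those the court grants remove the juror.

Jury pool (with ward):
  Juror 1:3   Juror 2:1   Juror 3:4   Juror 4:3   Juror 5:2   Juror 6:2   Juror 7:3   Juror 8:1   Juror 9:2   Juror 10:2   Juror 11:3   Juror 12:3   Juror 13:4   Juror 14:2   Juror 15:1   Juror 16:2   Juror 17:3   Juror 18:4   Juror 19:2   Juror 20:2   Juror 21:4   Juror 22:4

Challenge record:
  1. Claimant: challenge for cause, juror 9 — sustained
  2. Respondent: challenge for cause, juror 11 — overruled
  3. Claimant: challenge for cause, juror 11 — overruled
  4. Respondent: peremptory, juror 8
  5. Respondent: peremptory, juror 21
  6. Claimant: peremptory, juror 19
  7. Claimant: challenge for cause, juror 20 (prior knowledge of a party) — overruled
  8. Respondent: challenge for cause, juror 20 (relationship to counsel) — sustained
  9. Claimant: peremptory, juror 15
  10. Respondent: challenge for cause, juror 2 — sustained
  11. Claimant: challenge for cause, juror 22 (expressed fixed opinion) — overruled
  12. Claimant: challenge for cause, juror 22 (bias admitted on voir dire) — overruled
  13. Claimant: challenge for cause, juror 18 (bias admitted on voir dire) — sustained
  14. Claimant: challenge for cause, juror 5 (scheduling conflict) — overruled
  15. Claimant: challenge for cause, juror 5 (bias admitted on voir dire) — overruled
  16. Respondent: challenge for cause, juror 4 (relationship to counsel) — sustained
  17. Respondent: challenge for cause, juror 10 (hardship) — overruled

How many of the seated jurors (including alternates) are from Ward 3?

4

Removed: #2, #4, #8, #9, #15, #18, #19, #20, #21.
Seated (10 incl. alternates): #1, #3, #5, #6, #7, #10, #11, #12, #13, #14.
Of those, in Ward 3: #1, #7, #11, #12 → 4.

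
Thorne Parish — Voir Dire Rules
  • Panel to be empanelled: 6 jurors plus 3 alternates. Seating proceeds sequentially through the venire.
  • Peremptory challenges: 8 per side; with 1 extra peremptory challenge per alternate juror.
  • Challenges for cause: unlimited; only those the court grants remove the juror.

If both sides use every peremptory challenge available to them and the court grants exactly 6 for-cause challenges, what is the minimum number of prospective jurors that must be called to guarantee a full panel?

Seats to fill: 6 + 3 alternates = 9.
Peremptories: 8 + 1×3 = 11 per side × 2 sides = 22.
For-cause removals: 6.
Minimum venire: 9 + 22 + 6 = 37.

37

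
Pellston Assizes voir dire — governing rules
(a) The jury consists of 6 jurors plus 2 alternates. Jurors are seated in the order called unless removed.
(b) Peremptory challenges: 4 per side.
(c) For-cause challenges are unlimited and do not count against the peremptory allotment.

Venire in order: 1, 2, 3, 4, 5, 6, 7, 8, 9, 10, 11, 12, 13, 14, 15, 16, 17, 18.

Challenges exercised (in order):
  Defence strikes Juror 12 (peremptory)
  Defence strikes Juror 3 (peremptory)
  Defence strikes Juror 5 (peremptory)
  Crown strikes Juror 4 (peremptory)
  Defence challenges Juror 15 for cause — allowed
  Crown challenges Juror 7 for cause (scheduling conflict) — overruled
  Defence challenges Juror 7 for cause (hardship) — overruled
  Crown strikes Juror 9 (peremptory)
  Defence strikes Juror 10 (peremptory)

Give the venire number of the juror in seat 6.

11

Removed: #3, #4, #5, #9, #10, #12, #15. (#7 stays — for-cause denied.)
Seating in order: seats 1–6 → #1, #2, #6, #7, #8, #11; alternates → #13, #14.
So seat 6 is #11.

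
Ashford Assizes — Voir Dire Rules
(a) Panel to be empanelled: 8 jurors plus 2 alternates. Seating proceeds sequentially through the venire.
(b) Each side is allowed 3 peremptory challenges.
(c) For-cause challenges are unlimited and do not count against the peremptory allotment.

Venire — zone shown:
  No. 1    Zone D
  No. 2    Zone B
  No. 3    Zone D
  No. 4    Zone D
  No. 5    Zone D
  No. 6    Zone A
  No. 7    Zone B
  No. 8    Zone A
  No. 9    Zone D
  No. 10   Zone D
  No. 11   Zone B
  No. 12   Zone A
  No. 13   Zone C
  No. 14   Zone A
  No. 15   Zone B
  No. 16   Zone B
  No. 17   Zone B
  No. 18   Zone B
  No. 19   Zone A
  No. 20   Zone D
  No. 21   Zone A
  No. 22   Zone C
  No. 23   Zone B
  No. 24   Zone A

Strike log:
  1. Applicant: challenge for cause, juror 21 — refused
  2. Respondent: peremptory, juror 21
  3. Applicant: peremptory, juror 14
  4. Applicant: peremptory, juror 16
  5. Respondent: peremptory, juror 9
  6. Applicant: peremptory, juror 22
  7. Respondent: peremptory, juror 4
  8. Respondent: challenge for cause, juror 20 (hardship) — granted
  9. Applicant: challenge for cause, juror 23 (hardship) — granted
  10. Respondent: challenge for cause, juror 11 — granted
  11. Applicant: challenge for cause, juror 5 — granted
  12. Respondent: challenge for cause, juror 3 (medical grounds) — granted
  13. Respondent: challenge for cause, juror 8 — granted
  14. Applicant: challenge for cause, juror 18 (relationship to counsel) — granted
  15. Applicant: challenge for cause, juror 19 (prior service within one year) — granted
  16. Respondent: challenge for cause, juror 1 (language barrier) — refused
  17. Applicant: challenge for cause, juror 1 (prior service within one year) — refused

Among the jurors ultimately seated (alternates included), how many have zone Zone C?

1

Removed: #3, #4, #5, #8, #9, #11, #14, #16, #18, #19, #20, #21, #22, #23.
Seated (10 incl. alternates): #1, #2, #6, #7, #10, #12, #13, #15, #17, #24.
Of those, in Zone C: #13 → 1.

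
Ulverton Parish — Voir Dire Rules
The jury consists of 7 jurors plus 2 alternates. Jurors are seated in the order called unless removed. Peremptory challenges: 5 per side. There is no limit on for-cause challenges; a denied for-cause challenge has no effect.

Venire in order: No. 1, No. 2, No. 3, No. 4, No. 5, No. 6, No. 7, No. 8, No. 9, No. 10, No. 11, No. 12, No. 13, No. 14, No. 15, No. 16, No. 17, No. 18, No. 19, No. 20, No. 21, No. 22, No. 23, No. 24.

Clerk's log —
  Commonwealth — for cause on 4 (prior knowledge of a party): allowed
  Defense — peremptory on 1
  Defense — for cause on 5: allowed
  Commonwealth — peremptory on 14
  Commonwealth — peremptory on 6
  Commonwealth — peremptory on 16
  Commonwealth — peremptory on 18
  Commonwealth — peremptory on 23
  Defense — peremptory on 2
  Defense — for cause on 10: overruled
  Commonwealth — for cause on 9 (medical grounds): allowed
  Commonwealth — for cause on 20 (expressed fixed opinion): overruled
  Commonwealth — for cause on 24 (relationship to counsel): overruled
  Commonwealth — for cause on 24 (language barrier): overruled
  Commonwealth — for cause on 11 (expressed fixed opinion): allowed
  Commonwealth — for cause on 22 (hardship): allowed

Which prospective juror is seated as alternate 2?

Removed: #1, #2, #4, #5, #6, #9, #11, #14, #16, #18, #22, #23. (#10, #20, #24 stay — for-cause denied.)
Filling seats in venire order through position 9: #3, #7, #8, #10, #12, #13, #15, #17, #19.
So alternate 2 is #19.

19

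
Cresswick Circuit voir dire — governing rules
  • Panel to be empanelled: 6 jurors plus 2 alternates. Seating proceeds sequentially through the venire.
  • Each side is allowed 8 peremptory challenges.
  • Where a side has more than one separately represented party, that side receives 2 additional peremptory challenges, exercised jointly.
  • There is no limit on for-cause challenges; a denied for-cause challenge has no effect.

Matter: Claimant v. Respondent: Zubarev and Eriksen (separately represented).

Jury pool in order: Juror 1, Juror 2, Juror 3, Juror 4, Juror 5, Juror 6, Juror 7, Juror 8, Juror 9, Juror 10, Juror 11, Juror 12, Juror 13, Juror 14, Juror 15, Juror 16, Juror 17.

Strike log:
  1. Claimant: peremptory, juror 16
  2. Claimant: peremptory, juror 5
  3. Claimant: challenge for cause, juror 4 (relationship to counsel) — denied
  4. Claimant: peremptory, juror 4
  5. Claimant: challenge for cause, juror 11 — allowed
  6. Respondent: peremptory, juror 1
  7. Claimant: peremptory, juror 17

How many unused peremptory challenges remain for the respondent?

9

Respondent allotment: 8 base + 2 multi-party = 10.
Respondent peremptories used: #1 — 1.
Remaining: 10 − 1 = 9.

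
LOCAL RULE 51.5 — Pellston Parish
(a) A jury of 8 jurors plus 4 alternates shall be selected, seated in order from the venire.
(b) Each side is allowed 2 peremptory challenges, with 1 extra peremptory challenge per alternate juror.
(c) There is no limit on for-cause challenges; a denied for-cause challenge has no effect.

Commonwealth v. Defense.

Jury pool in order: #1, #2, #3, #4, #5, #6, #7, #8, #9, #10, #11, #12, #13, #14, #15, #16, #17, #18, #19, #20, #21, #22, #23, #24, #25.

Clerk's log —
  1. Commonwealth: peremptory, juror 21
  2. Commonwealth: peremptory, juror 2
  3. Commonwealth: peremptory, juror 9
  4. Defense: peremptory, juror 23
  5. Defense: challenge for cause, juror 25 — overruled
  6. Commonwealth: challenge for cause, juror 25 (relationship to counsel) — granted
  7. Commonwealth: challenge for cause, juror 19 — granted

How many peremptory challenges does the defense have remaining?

5

Defense allotment: 2 base + 1 × 4 alternates = 6.
Defense peremptories used: #23 — 1 (the for-cause on #25 doesn't count).
Remaining: 6 − 1 = 5.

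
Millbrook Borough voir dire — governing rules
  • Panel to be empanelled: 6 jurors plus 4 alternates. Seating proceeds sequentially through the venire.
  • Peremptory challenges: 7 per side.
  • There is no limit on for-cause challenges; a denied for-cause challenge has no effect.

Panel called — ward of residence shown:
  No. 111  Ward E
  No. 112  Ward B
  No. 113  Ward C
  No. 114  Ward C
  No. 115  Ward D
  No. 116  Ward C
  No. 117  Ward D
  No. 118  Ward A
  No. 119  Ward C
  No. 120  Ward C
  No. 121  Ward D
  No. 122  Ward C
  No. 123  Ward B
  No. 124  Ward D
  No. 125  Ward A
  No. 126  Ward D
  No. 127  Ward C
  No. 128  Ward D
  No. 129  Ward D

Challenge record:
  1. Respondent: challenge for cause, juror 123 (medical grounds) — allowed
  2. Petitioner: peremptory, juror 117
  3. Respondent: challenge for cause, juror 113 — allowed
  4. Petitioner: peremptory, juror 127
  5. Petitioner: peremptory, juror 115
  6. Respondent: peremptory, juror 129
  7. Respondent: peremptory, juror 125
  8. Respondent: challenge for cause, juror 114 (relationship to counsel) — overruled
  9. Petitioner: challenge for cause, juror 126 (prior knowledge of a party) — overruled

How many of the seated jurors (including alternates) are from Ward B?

1

Removed: #113, #115, #117, #123, #125, #127, #129.
Seated (10 incl. alternates): #111, #112, #114, #116, #118, #119, #120, #121, #122, #124.
Of those, in Ward B: #112 → 1.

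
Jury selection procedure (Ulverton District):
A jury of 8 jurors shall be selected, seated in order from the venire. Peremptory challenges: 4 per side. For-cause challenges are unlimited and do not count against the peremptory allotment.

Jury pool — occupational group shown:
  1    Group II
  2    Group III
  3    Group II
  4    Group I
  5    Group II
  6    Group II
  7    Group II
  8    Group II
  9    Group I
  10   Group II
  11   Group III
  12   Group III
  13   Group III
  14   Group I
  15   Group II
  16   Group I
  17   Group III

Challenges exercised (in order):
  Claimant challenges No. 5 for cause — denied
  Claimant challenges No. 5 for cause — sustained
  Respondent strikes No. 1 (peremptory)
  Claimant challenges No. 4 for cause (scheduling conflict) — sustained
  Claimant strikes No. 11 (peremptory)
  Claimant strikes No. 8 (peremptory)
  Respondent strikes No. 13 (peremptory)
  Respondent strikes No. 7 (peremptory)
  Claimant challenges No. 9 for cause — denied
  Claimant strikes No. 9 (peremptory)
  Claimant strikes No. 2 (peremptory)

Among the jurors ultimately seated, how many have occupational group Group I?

Removed: #1, #2, #4, #5, #7, #8, #9, #11, #13.
Seated jurors 1–8: #3, #6, #10, #12, #14, #15, #16, #17.
Of those, in Group I: #14, #16 → 2.

2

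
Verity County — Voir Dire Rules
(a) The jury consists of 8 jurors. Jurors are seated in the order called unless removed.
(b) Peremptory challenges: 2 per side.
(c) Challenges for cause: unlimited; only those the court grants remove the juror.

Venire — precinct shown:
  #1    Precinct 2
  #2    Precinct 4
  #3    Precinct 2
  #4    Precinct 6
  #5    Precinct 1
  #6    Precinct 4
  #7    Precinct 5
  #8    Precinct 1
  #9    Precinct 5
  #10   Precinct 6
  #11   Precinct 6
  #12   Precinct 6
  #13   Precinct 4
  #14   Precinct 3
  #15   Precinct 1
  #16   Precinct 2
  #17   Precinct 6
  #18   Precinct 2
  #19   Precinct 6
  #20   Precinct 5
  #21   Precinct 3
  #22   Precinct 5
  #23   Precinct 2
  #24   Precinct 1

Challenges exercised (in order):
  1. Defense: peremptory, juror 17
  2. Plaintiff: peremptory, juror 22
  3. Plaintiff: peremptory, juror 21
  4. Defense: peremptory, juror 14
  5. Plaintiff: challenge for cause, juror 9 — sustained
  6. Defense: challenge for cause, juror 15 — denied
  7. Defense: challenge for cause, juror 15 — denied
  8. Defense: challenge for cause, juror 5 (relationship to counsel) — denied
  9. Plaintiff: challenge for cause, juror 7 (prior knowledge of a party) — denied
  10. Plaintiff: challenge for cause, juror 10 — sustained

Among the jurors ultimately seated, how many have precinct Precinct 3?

0

Removed: #9, #10, #14, #17, #21, #22.
Seated jurors 1–8: #1, #2, #3, #4, #5, #6, #7, #8.
None of those are in Precinct 3 → 0.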